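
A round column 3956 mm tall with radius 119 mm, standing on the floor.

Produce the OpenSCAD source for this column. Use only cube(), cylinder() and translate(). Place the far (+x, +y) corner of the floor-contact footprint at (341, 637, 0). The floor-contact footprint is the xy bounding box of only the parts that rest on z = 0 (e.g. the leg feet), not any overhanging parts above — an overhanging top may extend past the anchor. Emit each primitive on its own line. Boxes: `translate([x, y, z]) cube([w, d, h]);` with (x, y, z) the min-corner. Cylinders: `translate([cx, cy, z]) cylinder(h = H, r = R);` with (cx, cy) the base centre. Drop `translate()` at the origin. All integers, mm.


translate([222, 518, 0]) cylinder(h = 3956, r = 119);


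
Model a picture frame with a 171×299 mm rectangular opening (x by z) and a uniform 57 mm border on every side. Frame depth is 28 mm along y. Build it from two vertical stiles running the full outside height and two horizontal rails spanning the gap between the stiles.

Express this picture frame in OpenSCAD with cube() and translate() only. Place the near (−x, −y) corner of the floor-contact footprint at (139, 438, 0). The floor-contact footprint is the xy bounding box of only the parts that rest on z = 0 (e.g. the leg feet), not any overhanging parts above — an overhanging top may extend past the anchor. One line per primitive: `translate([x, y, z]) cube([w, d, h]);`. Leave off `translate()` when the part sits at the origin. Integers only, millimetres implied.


translate([139, 438, 0]) cube([57, 28, 413]);
translate([367, 438, 0]) cube([57, 28, 413]);
translate([196, 438, 0]) cube([171, 28, 57]);
translate([196, 438, 356]) cube([171, 28, 57]);


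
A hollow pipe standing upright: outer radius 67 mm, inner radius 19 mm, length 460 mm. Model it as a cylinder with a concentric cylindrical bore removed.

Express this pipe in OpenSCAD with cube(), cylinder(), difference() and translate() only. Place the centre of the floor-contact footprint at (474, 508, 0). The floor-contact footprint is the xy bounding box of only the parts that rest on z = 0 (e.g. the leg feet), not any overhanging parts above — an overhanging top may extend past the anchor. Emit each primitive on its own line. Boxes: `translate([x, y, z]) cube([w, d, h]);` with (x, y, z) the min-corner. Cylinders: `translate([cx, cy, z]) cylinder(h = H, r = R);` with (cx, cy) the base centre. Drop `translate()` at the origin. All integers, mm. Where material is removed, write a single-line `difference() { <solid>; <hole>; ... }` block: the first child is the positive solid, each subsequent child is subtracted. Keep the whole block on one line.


difference() { translate([474, 508, 0]) cylinder(h = 460, r = 67); translate([474, 508, 0]) cylinder(h = 460, r = 19); }


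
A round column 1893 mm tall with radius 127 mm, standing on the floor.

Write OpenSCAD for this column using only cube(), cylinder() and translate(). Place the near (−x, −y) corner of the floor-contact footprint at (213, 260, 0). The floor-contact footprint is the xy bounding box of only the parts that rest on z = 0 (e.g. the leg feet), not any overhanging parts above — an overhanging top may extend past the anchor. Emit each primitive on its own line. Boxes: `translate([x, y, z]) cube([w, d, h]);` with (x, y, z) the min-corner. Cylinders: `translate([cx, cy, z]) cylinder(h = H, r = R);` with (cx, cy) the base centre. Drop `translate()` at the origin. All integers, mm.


translate([340, 387, 0]) cylinder(h = 1893, r = 127);


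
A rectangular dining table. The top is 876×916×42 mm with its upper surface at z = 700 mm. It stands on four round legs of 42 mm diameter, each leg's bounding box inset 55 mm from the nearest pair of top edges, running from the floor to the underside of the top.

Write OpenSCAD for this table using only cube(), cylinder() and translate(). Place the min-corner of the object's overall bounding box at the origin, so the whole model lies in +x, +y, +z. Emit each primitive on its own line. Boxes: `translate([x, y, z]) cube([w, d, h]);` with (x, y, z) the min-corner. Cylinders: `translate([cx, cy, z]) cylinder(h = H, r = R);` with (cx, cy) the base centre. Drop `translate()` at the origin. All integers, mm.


translate([0, 0, 658]) cube([876, 916, 42]);
translate([76, 76, 0]) cylinder(h = 658, r = 21);
translate([800, 76, 0]) cylinder(h = 658, r = 21);
translate([76, 840, 0]) cylinder(h = 658, r = 21);
translate([800, 840, 0]) cylinder(h = 658, r = 21);


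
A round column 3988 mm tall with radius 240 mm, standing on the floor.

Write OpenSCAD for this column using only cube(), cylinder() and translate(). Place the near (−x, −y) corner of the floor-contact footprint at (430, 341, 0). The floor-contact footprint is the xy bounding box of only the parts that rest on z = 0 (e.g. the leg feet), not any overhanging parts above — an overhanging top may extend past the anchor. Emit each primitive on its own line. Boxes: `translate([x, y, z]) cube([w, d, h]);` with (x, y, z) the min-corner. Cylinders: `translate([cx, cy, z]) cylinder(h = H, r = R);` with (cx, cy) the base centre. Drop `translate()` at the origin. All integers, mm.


translate([670, 581, 0]) cylinder(h = 3988, r = 240);


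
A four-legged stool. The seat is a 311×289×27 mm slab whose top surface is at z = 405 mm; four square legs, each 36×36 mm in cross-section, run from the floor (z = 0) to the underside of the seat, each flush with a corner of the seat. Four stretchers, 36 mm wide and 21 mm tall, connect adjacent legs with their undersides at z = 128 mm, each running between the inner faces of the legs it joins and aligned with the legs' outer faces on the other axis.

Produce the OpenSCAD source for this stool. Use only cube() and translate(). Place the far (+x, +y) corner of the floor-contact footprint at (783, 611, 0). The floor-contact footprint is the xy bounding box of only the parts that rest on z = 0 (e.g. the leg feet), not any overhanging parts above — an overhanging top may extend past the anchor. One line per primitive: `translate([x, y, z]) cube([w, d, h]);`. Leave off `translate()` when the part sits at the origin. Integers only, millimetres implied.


// leg_h = 405 - 27 = 378
// stretcher span = 311 - 2*36 = 239
translate([472, 322, 378]) cube([311, 289, 27]);
translate([472, 322, 0]) cube([36, 36, 378]);
translate([747, 322, 0]) cube([36, 36, 378]);
translate([472, 575, 0]) cube([36, 36, 378]);
translate([747, 575, 0]) cube([36, 36, 378]);
translate([508, 322, 128]) cube([239, 36, 21]);
translate([508, 575, 128]) cube([239, 36, 21]);
translate([472, 358, 128]) cube([36, 217, 21]);
translate([747, 358, 128]) cube([36, 217, 21]);


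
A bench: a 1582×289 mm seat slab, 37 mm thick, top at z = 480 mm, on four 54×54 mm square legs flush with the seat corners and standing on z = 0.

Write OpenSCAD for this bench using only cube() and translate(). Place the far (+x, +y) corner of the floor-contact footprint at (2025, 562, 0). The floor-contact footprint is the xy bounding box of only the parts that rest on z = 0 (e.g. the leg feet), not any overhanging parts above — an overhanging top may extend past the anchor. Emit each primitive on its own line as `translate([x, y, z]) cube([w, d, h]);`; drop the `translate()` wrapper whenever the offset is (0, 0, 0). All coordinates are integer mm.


translate([443, 273, 443]) cube([1582, 289, 37]);
translate([443, 273, 0]) cube([54, 54, 443]);
translate([443, 508, 0]) cube([54, 54, 443]);
translate([1971, 273, 0]) cube([54, 54, 443]);
translate([1971, 508, 0]) cube([54, 54, 443]);


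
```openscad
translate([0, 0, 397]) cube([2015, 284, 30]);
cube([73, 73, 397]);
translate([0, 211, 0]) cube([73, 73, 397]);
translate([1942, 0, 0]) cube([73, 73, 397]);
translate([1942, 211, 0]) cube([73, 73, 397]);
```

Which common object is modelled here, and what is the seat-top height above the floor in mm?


A bench. The seat-top height is 427 mm.

A long slab on four corner posts — a bench. The slab sits at z = 397 with thickness 30, so the top is 397 + 30 = 427 mm.


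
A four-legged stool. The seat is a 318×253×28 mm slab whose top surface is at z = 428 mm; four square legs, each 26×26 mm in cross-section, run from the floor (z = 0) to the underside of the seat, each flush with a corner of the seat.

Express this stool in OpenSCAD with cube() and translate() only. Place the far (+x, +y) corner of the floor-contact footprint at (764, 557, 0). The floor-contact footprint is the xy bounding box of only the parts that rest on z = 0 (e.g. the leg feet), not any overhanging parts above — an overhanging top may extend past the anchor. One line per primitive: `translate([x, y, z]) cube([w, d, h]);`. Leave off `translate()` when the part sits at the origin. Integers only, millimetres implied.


translate([446, 304, 400]) cube([318, 253, 28]);
translate([446, 304, 0]) cube([26, 26, 400]);
translate([738, 304, 0]) cube([26, 26, 400]);
translate([446, 531, 0]) cube([26, 26, 400]);
translate([738, 531, 0]) cube([26, 26, 400]);


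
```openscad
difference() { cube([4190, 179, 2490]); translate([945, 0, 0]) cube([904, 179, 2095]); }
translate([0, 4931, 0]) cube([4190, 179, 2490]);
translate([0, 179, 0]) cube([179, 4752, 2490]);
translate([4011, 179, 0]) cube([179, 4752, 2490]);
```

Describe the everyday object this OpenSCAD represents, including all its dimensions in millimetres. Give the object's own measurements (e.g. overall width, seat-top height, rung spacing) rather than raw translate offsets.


A single room: four walls, each 2490 mm tall and 179 mm thick, enclosing an outside footprint 4190×5110 mm (x × y), no floor or roof. The front and back walls (−y and +y sides) run the full x-width; the side walls fit between their inner faces. A door opening 904 mm wide and 2095 mm tall is cut through the front wall from the floor up, its −x edge 945 mm from the wall's −x end.


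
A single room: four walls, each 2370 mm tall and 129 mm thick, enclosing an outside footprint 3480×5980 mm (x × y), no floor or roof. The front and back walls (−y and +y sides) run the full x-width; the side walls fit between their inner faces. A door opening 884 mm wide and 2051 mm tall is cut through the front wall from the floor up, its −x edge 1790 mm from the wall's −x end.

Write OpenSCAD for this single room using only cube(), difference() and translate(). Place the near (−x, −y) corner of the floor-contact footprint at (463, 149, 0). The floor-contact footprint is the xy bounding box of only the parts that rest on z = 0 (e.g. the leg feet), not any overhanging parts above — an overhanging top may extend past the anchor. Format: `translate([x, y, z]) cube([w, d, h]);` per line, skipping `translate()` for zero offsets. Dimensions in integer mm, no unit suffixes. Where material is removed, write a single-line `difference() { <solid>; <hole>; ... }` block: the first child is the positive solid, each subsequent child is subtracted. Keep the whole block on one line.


difference() { translate([463, 149, 0]) cube([3480, 129, 2370]); translate([2253, 149, 0]) cube([884, 129, 2051]); }
translate([463, 6000, 0]) cube([3480, 129, 2370]);
translate([463, 278, 0]) cube([129, 5722, 2370]);
translate([3814, 278, 0]) cube([129, 5722, 2370]);


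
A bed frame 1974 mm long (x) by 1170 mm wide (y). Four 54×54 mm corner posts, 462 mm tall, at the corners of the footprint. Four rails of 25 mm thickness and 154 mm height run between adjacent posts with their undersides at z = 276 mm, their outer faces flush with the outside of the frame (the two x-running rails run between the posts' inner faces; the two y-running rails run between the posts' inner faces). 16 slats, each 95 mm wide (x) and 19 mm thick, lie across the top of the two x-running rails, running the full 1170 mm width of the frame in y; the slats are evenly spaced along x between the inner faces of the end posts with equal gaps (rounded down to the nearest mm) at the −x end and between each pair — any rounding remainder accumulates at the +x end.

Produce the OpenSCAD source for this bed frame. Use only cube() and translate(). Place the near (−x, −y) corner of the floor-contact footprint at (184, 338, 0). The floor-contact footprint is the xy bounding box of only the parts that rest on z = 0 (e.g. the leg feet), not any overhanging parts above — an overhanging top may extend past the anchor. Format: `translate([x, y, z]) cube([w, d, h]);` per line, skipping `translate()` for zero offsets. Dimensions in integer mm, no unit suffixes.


translate([184, 338, 0]) cube([54, 54, 462]);
translate([184, 1454, 0]) cube([54, 54, 462]);
translate([2104, 338, 0]) cube([54, 54, 462]);
translate([2104, 1454, 0]) cube([54, 54, 462]);
translate([238, 338, 276]) cube([1866, 25, 154]);
translate([238, 1483, 276]) cube([1866, 25, 154]);
translate([184, 392, 276]) cube([25, 1062, 154]);
translate([2133, 392, 276]) cube([25, 1062, 154]);
translate([258, 338, 430]) cube([95, 1170, 19]);
translate([373, 338, 430]) cube([95, 1170, 19]);
translate([488, 338, 430]) cube([95, 1170, 19]);
translate([603, 338, 430]) cube([95, 1170, 19]);
translate([718, 338, 430]) cube([95, 1170, 19]);
translate([833, 338, 430]) cube([95, 1170, 19]);
translate([948, 338, 430]) cube([95, 1170, 19]);
translate([1063, 338, 430]) cube([95, 1170, 19]);
translate([1178, 338, 430]) cube([95, 1170, 19]);
translate([1293, 338, 430]) cube([95, 1170, 19]);
translate([1408, 338, 430]) cube([95, 1170, 19]);
translate([1523, 338, 430]) cube([95, 1170, 19]);
translate([1638, 338, 430]) cube([95, 1170, 19]);
translate([1753, 338, 430]) cube([95, 1170, 19]);
translate([1868, 338, 430]) cube([95, 1170, 19]);
translate([1983, 338, 430]) cube([95, 1170, 19]);


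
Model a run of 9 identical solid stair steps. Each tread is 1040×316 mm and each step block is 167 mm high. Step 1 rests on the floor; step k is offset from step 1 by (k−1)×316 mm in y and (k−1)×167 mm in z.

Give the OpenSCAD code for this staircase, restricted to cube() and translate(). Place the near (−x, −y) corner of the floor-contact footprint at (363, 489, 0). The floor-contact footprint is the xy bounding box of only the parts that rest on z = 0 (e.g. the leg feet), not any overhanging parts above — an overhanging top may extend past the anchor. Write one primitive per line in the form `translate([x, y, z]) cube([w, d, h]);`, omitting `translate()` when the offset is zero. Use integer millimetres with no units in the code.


translate([363, 489, 0]) cube([1040, 316, 167]);
translate([363, 805, 167]) cube([1040, 316, 167]);
translate([363, 1121, 334]) cube([1040, 316, 167]);
translate([363, 1437, 501]) cube([1040, 316, 167]);
translate([363, 1753, 668]) cube([1040, 316, 167]);
translate([363, 2069, 835]) cube([1040, 316, 167]);
translate([363, 2385, 1002]) cube([1040, 316, 167]);
translate([363, 2701, 1169]) cube([1040, 316, 167]);
translate([363, 3017, 1336]) cube([1040, 316, 167]);


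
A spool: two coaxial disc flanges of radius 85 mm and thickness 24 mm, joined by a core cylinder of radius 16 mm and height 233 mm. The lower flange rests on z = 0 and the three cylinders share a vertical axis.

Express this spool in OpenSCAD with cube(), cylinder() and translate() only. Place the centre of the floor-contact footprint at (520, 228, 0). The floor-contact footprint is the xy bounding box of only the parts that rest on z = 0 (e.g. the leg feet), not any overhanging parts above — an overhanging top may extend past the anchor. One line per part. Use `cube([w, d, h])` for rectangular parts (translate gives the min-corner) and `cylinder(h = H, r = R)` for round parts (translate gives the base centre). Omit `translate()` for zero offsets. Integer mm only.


translate([520, 228, 0]) cylinder(h = 24, r = 85);
translate([520, 228, 24]) cylinder(h = 233, r = 16);
translate([520, 228, 257]) cylinder(h = 24, r = 85);


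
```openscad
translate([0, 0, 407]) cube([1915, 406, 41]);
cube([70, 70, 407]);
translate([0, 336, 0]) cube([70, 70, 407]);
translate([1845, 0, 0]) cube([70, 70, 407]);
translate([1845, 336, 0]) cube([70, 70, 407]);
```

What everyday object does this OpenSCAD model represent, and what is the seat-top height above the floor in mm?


A bench. The seat-top height is 448 mm.

A long slab on four corner posts — a bench. The slab sits at z = 407 with thickness 41, so the top is 407 + 41 = 448 mm.


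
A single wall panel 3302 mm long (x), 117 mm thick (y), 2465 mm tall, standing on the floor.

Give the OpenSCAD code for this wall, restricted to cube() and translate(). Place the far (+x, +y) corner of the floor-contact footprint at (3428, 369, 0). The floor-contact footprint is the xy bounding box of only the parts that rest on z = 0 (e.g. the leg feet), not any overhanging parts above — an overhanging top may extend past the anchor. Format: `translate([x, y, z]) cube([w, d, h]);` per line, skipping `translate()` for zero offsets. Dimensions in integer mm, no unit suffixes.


translate([126, 252, 0]) cube([3302, 117, 2465]);


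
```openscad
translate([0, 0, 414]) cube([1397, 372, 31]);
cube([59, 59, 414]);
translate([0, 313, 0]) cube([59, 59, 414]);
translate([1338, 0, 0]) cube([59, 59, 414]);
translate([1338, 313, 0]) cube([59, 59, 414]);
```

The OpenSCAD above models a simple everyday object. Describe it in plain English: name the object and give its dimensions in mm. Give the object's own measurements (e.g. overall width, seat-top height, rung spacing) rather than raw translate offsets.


A long wooden bench with a 1397 mm (x) × 372 mm (y) seat, 31 mm thick, its top surface 445 mm above the floor. Four 59 mm square legs at the seat corners, flush with the edges, run from z = 0 to the seat underside.


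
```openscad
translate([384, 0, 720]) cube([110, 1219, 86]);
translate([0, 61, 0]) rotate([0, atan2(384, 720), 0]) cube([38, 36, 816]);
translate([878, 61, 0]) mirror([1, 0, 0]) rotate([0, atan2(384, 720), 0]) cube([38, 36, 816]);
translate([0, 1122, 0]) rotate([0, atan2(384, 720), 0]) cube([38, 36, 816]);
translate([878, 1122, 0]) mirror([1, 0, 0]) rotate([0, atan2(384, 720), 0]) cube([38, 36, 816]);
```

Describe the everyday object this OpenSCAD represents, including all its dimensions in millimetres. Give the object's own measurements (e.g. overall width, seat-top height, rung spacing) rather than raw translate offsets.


A sawhorse. A 110×1219×86 mm beam (x, y, z) sits on two A-frame leg pairs. Each pair is two raked legs of 38×36 mm section (36 mm along y) splaying symmetrically in x. Each leg rises 720 mm vertically over 384 mm of horizontal reach and is 816 mm long along its own axis. Every leg's outer bottom edge rests on the floor and its outer top edge meets a bottom edge of the beam — the left legs (tilting toward +x) meet the beam's −x bottom edge, the right legs (their mirror images, tilting toward −x) meet its +x bottom edge — so the leg tops tuck under the beam, the beam's underside is 720 mm above the floor, and the feet are 878 mm apart outside-to-outside with the beam centred between them. The two leg pairs are set in 61 mm from either end of the beam.


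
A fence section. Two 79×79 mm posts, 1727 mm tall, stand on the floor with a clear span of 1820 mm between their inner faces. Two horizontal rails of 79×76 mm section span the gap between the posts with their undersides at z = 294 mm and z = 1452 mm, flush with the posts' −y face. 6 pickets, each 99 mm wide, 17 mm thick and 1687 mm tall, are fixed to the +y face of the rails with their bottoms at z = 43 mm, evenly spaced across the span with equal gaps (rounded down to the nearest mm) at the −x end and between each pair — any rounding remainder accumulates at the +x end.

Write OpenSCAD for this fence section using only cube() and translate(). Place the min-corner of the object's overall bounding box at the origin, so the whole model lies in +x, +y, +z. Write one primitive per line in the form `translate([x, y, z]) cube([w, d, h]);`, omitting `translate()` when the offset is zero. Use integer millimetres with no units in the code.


cube([79, 79, 1727]);
translate([1899, 0, 0]) cube([79, 79, 1727]);
translate([79, 0, 294]) cube([1820, 79, 76]);
translate([79, 0, 1452]) cube([1820, 79, 76]);
translate([254, 79, 43]) cube([99, 17, 1687]);
translate([528, 79, 43]) cube([99, 17, 1687]);
translate([802, 79, 43]) cube([99, 17, 1687]);
translate([1076, 79, 43]) cube([99, 17, 1687]);
translate([1350, 79, 43]) cube([99, 17, 1687]);
translate([1624, 79, 43]) cube([99, 17, 1687]);


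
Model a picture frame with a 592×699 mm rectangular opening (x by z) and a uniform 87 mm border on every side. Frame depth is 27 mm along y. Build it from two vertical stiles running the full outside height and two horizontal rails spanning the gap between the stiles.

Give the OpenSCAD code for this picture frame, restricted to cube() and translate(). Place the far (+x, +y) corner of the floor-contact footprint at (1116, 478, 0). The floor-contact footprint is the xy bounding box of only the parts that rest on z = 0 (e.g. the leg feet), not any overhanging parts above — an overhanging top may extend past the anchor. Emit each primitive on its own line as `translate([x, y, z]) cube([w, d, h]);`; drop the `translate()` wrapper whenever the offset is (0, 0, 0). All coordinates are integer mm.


translate([350, 451, 0]) cube([87, 27, 873]);
translate([1029, 451, 0]) cube([87, 27, 873]);
translate([437, 451, 0]) cube([592, 27, 87]);
translate([437, 451, 786]) cube([592, 27, 87]);


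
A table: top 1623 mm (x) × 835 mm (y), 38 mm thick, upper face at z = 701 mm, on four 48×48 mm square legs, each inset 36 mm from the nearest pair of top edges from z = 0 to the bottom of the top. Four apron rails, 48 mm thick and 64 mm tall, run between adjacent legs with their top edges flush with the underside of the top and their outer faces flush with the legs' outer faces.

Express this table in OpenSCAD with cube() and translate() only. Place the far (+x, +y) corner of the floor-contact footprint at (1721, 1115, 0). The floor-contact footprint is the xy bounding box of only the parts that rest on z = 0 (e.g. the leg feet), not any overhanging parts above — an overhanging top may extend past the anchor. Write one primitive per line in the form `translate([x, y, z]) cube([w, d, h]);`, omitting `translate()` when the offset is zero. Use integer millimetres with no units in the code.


translate([134, 316, 663]) cube([1623, 835, 38]);
translate([170, 352, 0]) cube([48, 48, 663]);
translate([1673, 352, 0]) cube([48, 48, 663]);
translate([170, 1067, 0]) cube([48, 48, 663]);
translate([1673, 1067, 0]) cube([48, 48, 663]);
translate([218, 352, 599]) cube([1455, 48, 64]);
translate([218, 1067, 599]) cube([1455, 48, 64]);
translate([170, 400, 599]) cube([48, 667, 64]);
translate([1673, 400, 599]) cube([48, 667, 64]);


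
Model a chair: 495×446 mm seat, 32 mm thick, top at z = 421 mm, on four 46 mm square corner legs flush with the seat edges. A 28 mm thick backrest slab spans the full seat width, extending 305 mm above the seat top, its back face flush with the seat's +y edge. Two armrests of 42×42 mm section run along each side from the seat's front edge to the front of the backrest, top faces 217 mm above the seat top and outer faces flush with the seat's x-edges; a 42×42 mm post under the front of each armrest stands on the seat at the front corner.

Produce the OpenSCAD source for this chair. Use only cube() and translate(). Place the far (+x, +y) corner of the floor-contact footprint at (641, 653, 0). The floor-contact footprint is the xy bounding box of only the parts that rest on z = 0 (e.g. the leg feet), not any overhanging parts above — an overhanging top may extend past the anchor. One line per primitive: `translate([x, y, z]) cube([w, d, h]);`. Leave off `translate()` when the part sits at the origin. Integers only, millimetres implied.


translate([146, 207, 389]) cube([495, 446, 32]);
translate([146, 207, 0]) cube([46, 46, 389]);
translate([595, 207, 0]) cube([46, 46, 389]);
translate([146, 607, 0]) cube([46, 46, 389]);
translate([595, 607, 0]) cube([46, 46, 389]);
translate([146, 625, 421]) cube([495, 28, 305]);
translate([146, 207, 596]) cube([42, 418, 42]);
translate([599, 207, 596]) cube([42, 418, 42]);
translate([146, 207, 421]) cube([42, 42, 175]);
translate([599, 207, 421]) cube([42, 42, 175]);


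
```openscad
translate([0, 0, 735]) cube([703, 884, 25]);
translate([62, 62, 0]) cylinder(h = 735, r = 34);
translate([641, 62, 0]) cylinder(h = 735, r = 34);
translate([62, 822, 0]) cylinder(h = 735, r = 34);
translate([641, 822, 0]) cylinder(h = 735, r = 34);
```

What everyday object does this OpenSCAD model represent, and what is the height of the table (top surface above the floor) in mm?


A table. The table height is 760 mm.

A 703×884×25 slab sits at z = 735 on four Ø68 mm round legs — a table. The top surface is at 735 + 25 = 760 mm.


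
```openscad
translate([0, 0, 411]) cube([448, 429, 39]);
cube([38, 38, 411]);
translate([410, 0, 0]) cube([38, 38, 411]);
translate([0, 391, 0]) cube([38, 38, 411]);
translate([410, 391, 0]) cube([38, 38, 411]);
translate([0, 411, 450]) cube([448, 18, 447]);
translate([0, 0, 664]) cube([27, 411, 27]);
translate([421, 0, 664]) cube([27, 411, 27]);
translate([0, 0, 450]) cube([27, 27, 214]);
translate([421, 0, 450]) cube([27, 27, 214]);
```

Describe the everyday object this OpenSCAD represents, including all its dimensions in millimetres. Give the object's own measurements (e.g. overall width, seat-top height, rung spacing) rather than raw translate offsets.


A chair. The seat is a 448×429×39 mm slab with its top at z = 450 mm, on four 38×38 mm corner legs (flush with the seat edges, standing on z = 0). A flat backrest 18 mm thick, 447 mm tall, spans the full seat width and rises from the seat top along its +y edge, rear face flush with the rear of the seat. Two armrests of 27×27 mm section run along each side from the seat's front edge to the front of the backrest, top faces 241 mm above the seat top and outer faces flush with the seat's x-edges; a 27×27 mm post under the front of each armrest stands on the seat at the front corner.


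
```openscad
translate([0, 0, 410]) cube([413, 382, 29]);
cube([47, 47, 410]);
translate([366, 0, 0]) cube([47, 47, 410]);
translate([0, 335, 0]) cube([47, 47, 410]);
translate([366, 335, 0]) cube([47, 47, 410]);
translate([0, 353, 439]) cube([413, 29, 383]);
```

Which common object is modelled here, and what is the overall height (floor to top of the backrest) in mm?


A chair. The overall height is 822 mm.

A slab on four corner posts with a tall panel at the back — a chair. The seat slab sits at z = 410 with thickness 29, and the 383 mm backrest starts at the seat top, so the overall height is 410 + 29 + 383 = 822 mm.


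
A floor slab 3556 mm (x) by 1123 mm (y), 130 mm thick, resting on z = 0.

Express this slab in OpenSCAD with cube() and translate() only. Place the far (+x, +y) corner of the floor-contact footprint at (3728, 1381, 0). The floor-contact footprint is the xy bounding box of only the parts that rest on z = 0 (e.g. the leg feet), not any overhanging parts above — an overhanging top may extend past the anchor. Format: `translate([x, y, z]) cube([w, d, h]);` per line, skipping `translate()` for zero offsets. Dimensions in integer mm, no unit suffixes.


translate([172, 258, 0]) cube([3556, 1123, 130]);


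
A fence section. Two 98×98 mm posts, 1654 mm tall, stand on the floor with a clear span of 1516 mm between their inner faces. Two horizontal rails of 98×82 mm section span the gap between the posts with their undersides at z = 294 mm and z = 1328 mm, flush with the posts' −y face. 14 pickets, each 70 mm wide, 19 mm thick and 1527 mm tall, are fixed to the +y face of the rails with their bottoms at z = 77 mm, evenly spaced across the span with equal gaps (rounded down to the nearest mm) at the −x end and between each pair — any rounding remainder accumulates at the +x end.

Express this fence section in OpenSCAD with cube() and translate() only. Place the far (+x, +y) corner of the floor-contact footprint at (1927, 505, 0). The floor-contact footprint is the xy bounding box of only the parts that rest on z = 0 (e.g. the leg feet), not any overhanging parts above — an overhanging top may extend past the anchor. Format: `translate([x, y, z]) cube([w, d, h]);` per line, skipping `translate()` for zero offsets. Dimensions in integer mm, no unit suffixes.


translate([215, 407, 0]) cube([98, 98, 1654]);
translate([1829, 407, 0]) cube([98, 98, 1654]);
translate([313, 407, 294]) cube([1516, 98, 82]);
translate([313, 407, 1328]) cube([1516, 98, 82]);
translate([348, 505, 77]) cube([70, 19, 1527]);
translate([453, 505, 77]) cube([70, 19, 1527]);
translate([558, 505, 77]) cube([70, 19, 1527]);
translate([663, 505, 77]) cube([70, 19, 1527]);
translate([768, 505, 77]) cube([70, 19, 1527]);
translate([873, 505, 77]) cube([70, 19, 1527]);
translate([978, 505, 77]) cube([70, 19, 1527]);
translate([1083, 505, 77]) cube([70, 19, 1527]);
translate([1188, 505, 77]) cube([70, 19, 1527]);
translate([1293, 505, 77]) cube([70, 19, 1527]);
translate([1398, 505, 77]) cube([70, 19, 1527]);
translate([1503, 505, 77]) cube([70, 19, 1527]);
translate([1608, 505, 77]) cube([70, 19, 1527]);
translate([1713, 505, 77]) cube([70, 19, 1527]);


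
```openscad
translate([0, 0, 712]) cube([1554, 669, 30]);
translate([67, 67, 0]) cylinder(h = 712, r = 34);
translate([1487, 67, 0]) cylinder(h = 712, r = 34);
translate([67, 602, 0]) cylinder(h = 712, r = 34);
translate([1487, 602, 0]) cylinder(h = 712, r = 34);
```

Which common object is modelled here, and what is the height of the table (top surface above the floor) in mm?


A table. The table height is 742 mm.

A 1554×669×30 slab sits at z = 712 on four Ø68 mm round legs — a table. The top surface is at 712 + 30 = 742 mm.


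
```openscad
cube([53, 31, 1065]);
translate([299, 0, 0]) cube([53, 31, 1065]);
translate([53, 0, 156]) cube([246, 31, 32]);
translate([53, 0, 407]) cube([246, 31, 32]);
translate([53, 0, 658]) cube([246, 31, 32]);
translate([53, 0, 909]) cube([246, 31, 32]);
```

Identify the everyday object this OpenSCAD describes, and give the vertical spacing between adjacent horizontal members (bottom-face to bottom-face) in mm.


A ladder. The rung spacing is 251 mm.

Two tall 53×31 posts with 4 short bars between them — a ladder. Adjacent rungs sit at z = 156 and z = 407, so the spacing is 407 − 156 = 251 mm.


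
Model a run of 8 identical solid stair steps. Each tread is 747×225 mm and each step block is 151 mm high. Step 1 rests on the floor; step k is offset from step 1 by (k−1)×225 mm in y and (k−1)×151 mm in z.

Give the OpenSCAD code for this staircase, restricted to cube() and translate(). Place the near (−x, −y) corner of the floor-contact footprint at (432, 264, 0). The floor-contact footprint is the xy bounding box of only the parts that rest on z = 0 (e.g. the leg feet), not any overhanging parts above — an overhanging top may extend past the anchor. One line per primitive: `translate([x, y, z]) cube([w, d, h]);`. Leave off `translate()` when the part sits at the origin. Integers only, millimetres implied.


translate([432, 264, 0]) cube([747, 225, 151]);
translate([432, 489, 151]) cube([747, 225, 151]);
translate([432, 714, 302]) cube([747, 225, 151]);
translate([432, 939, 453]) cube([747, 225, 151]);
translate([432, 1164, 604]) cube([747, 225, 151]);
translate([432, 1389, 755]) cube([747, 225, 151]);
translate([432, 1614, 906]) cube([747, 225, 151]);
translate([432, 1839, 1057]) cube([747, 225, 151]);


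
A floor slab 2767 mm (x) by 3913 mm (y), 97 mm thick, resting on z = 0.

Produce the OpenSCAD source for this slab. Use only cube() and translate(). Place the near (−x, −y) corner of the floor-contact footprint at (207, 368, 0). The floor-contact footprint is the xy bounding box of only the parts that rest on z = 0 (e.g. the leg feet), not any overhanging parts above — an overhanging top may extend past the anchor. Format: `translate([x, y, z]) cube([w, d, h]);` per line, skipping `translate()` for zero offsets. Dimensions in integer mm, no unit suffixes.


translate([207, 368, 0]) cube([2767, 3913, 97]);


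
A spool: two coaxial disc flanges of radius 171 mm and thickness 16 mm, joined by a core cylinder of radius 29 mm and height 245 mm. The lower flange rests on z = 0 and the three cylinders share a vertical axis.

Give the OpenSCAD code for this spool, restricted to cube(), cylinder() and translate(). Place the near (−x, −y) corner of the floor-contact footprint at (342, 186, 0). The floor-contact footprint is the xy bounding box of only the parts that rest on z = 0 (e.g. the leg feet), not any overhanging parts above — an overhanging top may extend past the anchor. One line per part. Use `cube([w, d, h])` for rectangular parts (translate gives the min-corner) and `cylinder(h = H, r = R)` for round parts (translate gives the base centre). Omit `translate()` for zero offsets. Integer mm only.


translate([513, 357, 0]) cylinder(h = 16, r = 171);
translate([513, 357, 16]) cylinder(h = 245, r = 29);
translate([513, 357, 261]) cylinder(h = 16, r = 171);


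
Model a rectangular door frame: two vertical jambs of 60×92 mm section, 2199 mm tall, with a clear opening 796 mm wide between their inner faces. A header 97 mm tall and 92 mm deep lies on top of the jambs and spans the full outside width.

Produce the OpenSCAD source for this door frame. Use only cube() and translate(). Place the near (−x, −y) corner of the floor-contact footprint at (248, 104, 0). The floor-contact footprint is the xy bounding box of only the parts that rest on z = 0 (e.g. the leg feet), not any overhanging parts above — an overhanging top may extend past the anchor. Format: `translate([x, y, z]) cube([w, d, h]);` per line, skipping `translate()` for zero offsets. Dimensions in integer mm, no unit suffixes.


translate([248, 104, 0]) cube([60, 92, 2199]);
translate([1104, 104, 0]) cube([60, 92, 2199]);
translate([248, 104, 2199]) cube([916, 92, 97]);


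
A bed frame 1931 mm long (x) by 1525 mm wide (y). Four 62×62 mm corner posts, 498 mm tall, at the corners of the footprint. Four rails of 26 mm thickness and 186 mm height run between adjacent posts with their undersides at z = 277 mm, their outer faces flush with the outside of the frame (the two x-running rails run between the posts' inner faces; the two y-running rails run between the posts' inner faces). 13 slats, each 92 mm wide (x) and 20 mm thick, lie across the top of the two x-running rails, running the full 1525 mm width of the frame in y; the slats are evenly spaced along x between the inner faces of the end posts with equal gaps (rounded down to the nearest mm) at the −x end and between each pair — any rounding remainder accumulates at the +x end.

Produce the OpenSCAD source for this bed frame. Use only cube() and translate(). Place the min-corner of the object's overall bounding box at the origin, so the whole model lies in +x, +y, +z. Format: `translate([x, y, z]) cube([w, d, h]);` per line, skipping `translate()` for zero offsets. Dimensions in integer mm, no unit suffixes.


// slat z = rail_z + rail_h = 277 + 186 = 463
// slat gap = ⌊(1807 − 13·92) / 14⌋ = 43
cube([62, 62, 498]);
translate([0, 1463, 0]) cube([62, 62, 498]);
translate([1869, 0, 0]) cube([62, 62, 498]);
translate([1869, 1463, 0]) cube([62, 62, 498]);
translate([62, 0, 277]) cube([1807, 26, 186]);
translate([62, 1499, 277]) cube([1807, 26, 186]);
translate([0, 62, 277]) cube([26, 1401, 186]);
translate([1905, 62, 277]) cube([26, 1401, 186]);
translate([105, 0, 463]) cube([92, 1525, 20]);
translate([240, 0, 463]) cube([92, 1525, 20]);
translate([375, 0, 463]) cube([92, 1525, 20]);
translate([510, 0, 463]) cube([92, 1525, 20]);
translate([645, 0, 463]) cube([92, 1525, 20]);
translate([780, 0, 463]) cube([92, 1525, 20]);
translate([915, 0, 463]) cube([92, 1525, 20]);
translate([1050, 0, 463]) cube([92, 1525, 20]);
translate([1185, 0, 463]) cube([92, 1525, 20]);
translate([1320, 0, 463]) cube([92, 1525, 20]);
translate([1455, 0, 463]) cube([92, 1525, 20]);
translate([1590, 0, 463]) cube([92, 1525, 20]);
translate([1725, 0, 463]) cube([92, 1525, 20]);


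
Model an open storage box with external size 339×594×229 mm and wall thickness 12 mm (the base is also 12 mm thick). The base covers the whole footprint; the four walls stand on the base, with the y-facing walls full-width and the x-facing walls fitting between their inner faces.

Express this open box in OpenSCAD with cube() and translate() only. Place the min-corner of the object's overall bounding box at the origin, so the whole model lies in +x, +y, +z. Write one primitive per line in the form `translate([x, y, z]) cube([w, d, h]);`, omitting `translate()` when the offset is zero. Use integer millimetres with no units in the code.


cube([339, 594, 12]);
translate([0, 0, 12]) cube([339, 12, 217]);
translate([0, 582, 12]) cube([339, 12, 217]);
translate([0, 12, 12]) cube([12, 570, 217]);
translate([327, 12, 12]) cube([12, 570, 217]);


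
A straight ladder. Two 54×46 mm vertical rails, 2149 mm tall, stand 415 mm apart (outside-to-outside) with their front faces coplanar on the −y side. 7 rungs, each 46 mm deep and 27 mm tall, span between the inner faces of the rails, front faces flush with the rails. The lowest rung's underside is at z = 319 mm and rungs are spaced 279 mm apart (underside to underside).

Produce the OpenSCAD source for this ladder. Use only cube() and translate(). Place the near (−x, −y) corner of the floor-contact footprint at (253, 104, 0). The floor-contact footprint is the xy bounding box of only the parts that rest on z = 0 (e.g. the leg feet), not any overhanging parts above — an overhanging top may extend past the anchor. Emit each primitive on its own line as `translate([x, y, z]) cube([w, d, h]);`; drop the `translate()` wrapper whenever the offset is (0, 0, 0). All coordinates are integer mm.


translate([253, 104, 0]) cube([54, 46, 2149]);
translate([614, 104, 0]) cube([54, 46, 2149]);
translate([307, 104, 319]) cube([307, 46, 27]);
translate([307, 104, 598]) cube([307, 46, 27]);
translate([307, 104, 877]) cube([307, 46, 27]);
translate([307, 104, 1156]) cube([307, 46, 27]);
translate([307, 104, 1435]) cube([307, 46, 27]);
translate([307, 104, 1714]) cube([307, 46, 27]);
translate([307, 104, 1993]) cube([307, 46, 27]);


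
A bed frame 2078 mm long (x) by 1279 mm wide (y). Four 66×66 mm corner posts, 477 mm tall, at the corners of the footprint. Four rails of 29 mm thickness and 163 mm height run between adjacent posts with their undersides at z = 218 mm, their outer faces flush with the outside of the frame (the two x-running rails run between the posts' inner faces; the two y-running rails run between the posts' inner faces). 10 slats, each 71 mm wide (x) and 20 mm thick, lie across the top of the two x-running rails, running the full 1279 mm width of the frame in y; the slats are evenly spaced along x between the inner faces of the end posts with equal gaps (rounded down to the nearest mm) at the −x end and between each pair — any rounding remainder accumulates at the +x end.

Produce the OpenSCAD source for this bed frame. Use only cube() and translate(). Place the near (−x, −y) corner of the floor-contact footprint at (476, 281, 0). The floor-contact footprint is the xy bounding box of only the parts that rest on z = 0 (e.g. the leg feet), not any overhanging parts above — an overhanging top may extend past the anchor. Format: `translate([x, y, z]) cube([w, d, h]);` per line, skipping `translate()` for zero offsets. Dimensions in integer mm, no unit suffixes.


// slat z = rail_z + rail_h = 218 + 163 = 381
// slat gap = ⌊(1946 − 10·71) / 11⌋ = 112
translate([476, 281, 0]) cube([66, 66, 477]);
translate([476, 1494, 0]) cube([66, 66, 477]);
translate([2488, 281, 0]) cube([66, 66, 477]);
translate([2488, 1494, 0]) cube([66, 66, 477]);
translate([542, 281, 218]) cube([1946, 29, 163]);
translate([542, 1531, 218]) cube([1946, 29, 163]);
translate([476, 347, 218]) cube([29, 1147, 163]);
translate([2525, 347, 218]) cube([29, 1147, 163]);
translate([654, 281, 381]) cube([71, 1279, 20]);
translate([837, 281, 381]) cube([71, 1279, 20]);
translate([1020, 281, 381]) cube([71, 1279, 20]);
translate([1203, 281, 381]) cube([71, 1279, 20]);
translate([1386, 281, 381]) cube([71, 1279, 20]);
translate([1569, 281, 381]) cube([71, 1279, 20]);
translate([1752, 281, 381]) cube([71, 1279, 20]);
translate([1935, 281, 381]) cube([71, 1279, 20]);
translate([2118, 281, 381]) cube([71, 1279, 20]);
translate([2301, 281, 381]) cube([71, 1279, 20]);
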